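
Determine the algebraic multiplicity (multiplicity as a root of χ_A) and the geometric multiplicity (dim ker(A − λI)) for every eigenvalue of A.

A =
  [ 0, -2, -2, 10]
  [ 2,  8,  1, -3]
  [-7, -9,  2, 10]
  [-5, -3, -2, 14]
λ = 6: alg = 4, geom = 2

Step 1 — factor the characteristic polynomial to read off the algebraic multiplicities:
  χ_A(x) = (x - 6)^4

Step 2 — compute geometric multiplicities via the rank-nullity identity g(λ) = n − rank(A − λI):
  rank(A − (6)·I) = 2, so dim ker(A − (6)·I) = n − 2 = 2

Summary:
  λ = 6: algebraic multiplicity = 4, geometric multiplicity = 2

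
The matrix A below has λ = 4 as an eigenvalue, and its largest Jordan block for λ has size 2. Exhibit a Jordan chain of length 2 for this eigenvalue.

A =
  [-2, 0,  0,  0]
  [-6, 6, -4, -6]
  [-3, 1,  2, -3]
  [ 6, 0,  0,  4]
A Jordan chain for λ = 4 of length 2:
v_1 = (0, 2, 1, 0)ᵀ
v_2 = (0, 1, 0, 0)ᵀ

Let N = A − (4)·I. We want v_2 with N^2 v_2 = 0 but N^1 v_2 ≠ 0; then v_{j-1} := N · v_j for j = 2, …, 2.

Pick v_2 = (0, 1, 0, 0)ᵀ.
Then v_1 = N · v_2 = (0, 2, 1, 0)ᵀ.

Sanity check: (A − (4)·I) v_1 = (0, 0, 0, 0)ᵀ = 0. ✓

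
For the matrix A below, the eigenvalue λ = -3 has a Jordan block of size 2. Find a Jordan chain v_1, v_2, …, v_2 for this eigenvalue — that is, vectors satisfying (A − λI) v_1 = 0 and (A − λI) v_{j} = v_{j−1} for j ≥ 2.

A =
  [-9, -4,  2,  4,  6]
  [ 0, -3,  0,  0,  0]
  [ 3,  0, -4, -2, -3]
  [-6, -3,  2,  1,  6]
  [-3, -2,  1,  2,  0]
A Jordan chain for λ = -3 of length 2:
v_1 = (-6, 0, 3, -6, -3)ᵀ
v_2 = (1, 0, 0, 0, 0)ᵀ

Let N = A − (-3)·I. We want v_2 with N^2 v_2 = 0 but N^1 v_2 ≠ 0; then v_{j-1} := N · v_j for j = 2, …, 2.

Pick v_2 = (1, 0, 0, 0, 0)ᵀ.
Then v_1 = N · v_2 = (-6, 0, 3, -6, -3)ᵀ.

Sanity check: (A − (-3)·I) v_1 = (0, 0, 0, 0, 0)ᵀ = 0. ✓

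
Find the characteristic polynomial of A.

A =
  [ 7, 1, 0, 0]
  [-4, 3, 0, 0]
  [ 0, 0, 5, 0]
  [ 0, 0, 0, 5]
x^4 - 20*x^3 + 150*x^2 - 500*x + 625

Expanding det(x·I − A) (e.g. by cofactor expansion or by noting that A is similar to its Jordan form J, which has the same characteristic polynomial as A) gives
  χ_A(x) = x^4 - 20*x^3 + 150*x^2 - 500*x + 625
which factors as (x - 5)^4. The eigenvalues (with algebraic multiplicities) are λ = 5 with multiplicity 4.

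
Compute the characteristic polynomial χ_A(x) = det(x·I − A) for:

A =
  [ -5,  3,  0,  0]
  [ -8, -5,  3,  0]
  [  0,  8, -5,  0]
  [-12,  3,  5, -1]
x^4 + 16*x^3 + 90*x^2 + 200*x + 125

Expanding det(x·I − A) (e.g. by cofactor expansion or by noting that A is similar to its Jordan form J, which has the same characteristic polynomial as A) gives
  χ_A(x) = x^4 + 16*x^3 + 90*x^2 + 200*x + 125
which factors as (x + 1)*(x + 5)^3. The eigenvalues (with algebraic multiplicities) are λ = -5 with multiplicity 3, λ = -1 with multiplicity 1.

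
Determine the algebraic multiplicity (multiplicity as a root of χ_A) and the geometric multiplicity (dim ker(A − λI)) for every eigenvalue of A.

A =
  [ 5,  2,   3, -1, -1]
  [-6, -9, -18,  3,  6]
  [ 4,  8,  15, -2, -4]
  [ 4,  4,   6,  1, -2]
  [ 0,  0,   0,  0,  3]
λ = 3: alg = 5, geom = 3

Step 1 — factor the characteristic polynomial to read off the algebraic multiplicities:
  χ_A(x) = (x - 3)^5

Step 2 — compute geometric multiplicities via the rank-nullity identity g(λ) = n − rank(A − λI):
  rank(A − (3)·I) = 2, so dim ker(A − (3)·I) = n − 2 = 3

Summary:
  λ = 3: algebraic multiplicity = 5, geometric multiplicity = 3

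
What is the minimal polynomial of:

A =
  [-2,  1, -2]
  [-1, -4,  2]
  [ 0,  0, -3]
x^2 + 6*x + 9

The characteristic polynomial is χ_A(x) = (x + 3)^3, so the eigenvalues are known. The minimal polynomial is
  m_A(x) = Π_λ (x − λ)^{k_λ}
where k_λ is the size of the *largest* Jordan block for λ (equivalently, the smallest k with (A − λI)^k v = 0 for every generalised eigenvector v of λ).

  λ = -3: largest Jordan block has size 2, contributing (x + 3)^2

So m_A(x) = (x + 3)^2 = x^2 + 6*x + 9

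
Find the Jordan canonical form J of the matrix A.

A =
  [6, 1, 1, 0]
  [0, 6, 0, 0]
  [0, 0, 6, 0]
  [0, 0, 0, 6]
J_2(6) ⊕ J_1(6) ⊕ J_1(6)

The characteristic polynomial is
  det(x·I − A) = x^4 - 24*x^3 + 216*x^2 - 864*x + 1296 = (x - 6)^4

Eigenvalues and multiplicities (the geometric multiplicity of λ is n − rank(A − λI), which equals the number of Jordan blocks for λ):
  λ = 6: algebraic multiplicity = 4, geometric multiplicity = 3

Determining the block sizes for each eigenvalue:
  λ = 6: 3 blocks summing to 4 forces exactly one block of size 2 and the rest size 1 → block sizes [2, 1, 1]

Assembling the blocks gives a Jordan form
J =
  [6, 1, 0, 0]
  [0, 6, 0, 0]
  [0, 0, 6, 0]
  [0, 0, 0, 6]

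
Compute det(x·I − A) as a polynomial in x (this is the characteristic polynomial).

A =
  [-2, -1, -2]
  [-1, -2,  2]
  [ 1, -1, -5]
x^3 + 9*x^2 + 27*x + 27

Expanding det(x·I − A) (e.g. by cofactor expansion or by noting that A is similar to its Jordan form J, which has the same characteristic polynomial as A) gives
  χ_A(x) = x^3 + 9*x^2 + 27*x + 27
which factors as (x + 3)^3. The eigenvalues (with algebraic multiplicities) are λ = -3 with multiplicity 3.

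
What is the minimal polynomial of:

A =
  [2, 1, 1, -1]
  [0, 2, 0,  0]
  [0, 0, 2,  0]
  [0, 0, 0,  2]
x^2 - 4*x + 4

The characteristic polynomial is χ_A(x) = (x - 2)^4, so the eigenvalues are known. The minimal polynomial is
  m_A(x) = Π_λ (x − λ)^{k_λ}
where k_λ is the size of the *largest* Jordan block for λ (equivalently, the smallest k with (A − λI)^k v = 0 for every generalised eigenvector v of λ).

  λ = 2: largest Jordan block has size 2, contributing (x − 2)^2

So m_A(x) = (x - 2)^2 = x^2 - 4*x + 4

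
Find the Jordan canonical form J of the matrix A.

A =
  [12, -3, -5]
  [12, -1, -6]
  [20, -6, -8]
J_1(-1) ⊕ J_2(2)

The characteristic polynomial is
  det(x·I − A) = x^3 - 3*x^2 + 4 = (x - 2)^2*(x + 1)

Eigenvalues and multiplicities (the geometric multiplicity of λ is n − rank(A − λI), which equals the number of Jordan blocks for λ):
  λ = -1: algebraic multiplicity = 1, geometric multiplicity = 1
  λ = 2: algebraic multiplicity = 2, geometric multiplicity = 1

Determining the block sizes for each eigenvalue:
  λ = -1: one block (gm = 1), so the single block has size am = 1 → block sizes [1]
  λ = 2: one block (gm = 1), so the single block has size am = 2 → block sizes [2]

Assembling the blocks gives a Jordan form
J =
  [-1, 0, 0]
  [ 0, 2, 1]
  [ 0, 0, 2]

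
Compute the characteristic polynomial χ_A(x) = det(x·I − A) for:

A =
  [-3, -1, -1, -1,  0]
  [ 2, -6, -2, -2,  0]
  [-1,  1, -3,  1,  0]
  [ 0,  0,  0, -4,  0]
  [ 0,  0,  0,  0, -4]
x^5 + 20*x^4 + 160*x^3 + 640*x^2 + 1280*x + 1024

Expanding det(x·I − A) (e.g. by cofactor expansion or by noting that A is similar to its Jordan form J, which has the same characteristic polynomial as A) gives
  χ_A(x) = x^5 + 20*x^4 + 160*x^3 + 640*x^2 + 1280*x + 1024
which factors as (x + 4)^5. The eigenvalues (with algebraic multiplicities) are λ = -4 with multiplicity 5.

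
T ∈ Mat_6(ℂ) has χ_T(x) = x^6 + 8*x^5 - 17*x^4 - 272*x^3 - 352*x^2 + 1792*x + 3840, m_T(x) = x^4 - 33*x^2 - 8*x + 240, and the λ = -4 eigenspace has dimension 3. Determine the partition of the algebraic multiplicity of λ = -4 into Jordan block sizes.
Block sizes for λ = -4: [2, 1, 1]

Step 1 — from the characteristic polynomial, algebraic multiplicity of λ = -4 is 4. From dim ker(T − (-4)·I) = 3, there are exactly 3 Jordan blocks for λ = -4.
Step 2 — from the minimal polynomial, the factor (x + 4)^2 tells us the largest block for λ = -4 has size 2.
Step 3 — with total size 4, 3 blocks, and largest block 2, the block sizes (in nonincreasing order) are [2, 1, 1].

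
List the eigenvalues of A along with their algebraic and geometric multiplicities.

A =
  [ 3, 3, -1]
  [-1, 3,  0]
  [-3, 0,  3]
λ = 3: alg = 3, geom = 1

Step 1 — factor the characteristic polynomial to read off the algebraic multiplicities:
  χ_A(x) = (x - 3)^3

Step 2 — compute geometric multiplicities via the rank-nullity identity g(λ) = n − rank(A − λI):
  rank(A − (3)·I) = 2, so dim ker(A − (3)·I) = n − 2 = 1

Summary:
  λ = 3: algebraic multiplicity = 3, geometric multiplicity = 1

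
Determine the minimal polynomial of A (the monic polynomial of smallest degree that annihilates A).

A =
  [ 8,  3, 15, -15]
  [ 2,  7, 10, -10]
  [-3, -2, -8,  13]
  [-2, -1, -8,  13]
x^2 - 10*x + 25

The characteristic polynomial is χ_A(x) = (x - 5)^4, so the eigenvalues are known. The minimal polynomial is
  m_A(x) = Π_λ (x − λ)^{k_λ}
where k_λ is the size of the *largest* Jordan block for λ (equivalently, the smallest k with (A − λI)^k v = 0 for every generalised eigenvector v of λ).

  λ = 5: largest Jordan block has size 2, contributing (x − 5)^2

So m_A(x) = (x - 5)^2 = x^2 - 10*x + 25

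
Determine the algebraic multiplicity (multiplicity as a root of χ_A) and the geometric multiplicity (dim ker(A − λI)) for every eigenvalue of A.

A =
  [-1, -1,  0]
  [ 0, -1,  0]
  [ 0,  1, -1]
λ = -1: alg = 3, geom = 2

Step 1 — factor the characteristic polynomial to read off the algebraic multiplicities:
  χ_A(x) = (x + 1)^3

Step 2 — compute geometric multiplicities via the rank-nullity identity g(λ) = n − rank(A − λI):
  rank(A − (-1)·I) = 1, so dim ker(A − (-1)·I) = n − 1 = 2

Summary:
  λ = -1: algebraic multiplicity = 3, geometric multiplicity = 2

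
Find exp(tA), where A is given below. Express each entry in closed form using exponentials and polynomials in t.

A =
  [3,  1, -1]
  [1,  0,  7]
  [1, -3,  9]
e^{tA} =
  [t^2*exp(4*t)/2 - t*exp(4*t) + exp(4*t), -t^2*exp(4*t) + t*exp(4*t), 3*t^2*exp(4*t)/2 - t*exp(4*t)]
  [t^2*exp(4*t) + t*exp(4*t), -2*t^2*exp(4*t) - 4*t*exp(4*t) + exp(4*t), 3*t^2*exp(4*t) + 7*t*exp(4*t)]
  [t^2*exp(4*t)/2 + t*exp(4*t), -t^2*exp(4*t) - 3*t*exp(4*t), 3*t^2*exp(4*t)/2 + 5*t*exp(4*t) + exp(4*t)]

Strategy: write A = P · J · P⁻¹ where J is a Jordan canonical form, so e^{tA} = P · e^{tJ} · P⁻¹, and e^{tJ} can be computed block-by-block.

A has Jordan form
J =
  [4, 1, 0]
  [0, 4, 1]
  [0, 0, 4]
(up to reordering of blocks).

Per-block formulas:
  For a 3×3 Jordan block J_3(4): exp(t · J_3(4)) = e^(4t)·(I + t·N + (t^2/2)·N^2), where N is the 3×3 nilpotent shift.

After assembling e^{tJ} and conjugating by P, we get:

e^{tA} =
  [t^2*exp(4*t)/2 - t*exp(4*t) + exp(4*t), -t^2*exp(4*t) + t*exp(4*t), 3*t^2*exp(4*t)/2 - t*exp(4*t)]
  [t^2*exp(4*t) + t*exp(4*t), -2*t^2*exp(4*t) - 4*t*exp(4*t) + exp(4*t), 3*t^2*exp(4*t) + 7*t*exp(4*t)]
  [t^2*exp(4*t)/2 + t*exp(4*t), -t^2*exp(4*t) - 3*t*exp(4*t), 3*t^2*exp(4*t)/2 + 5*t*exp(4*t) + exp(4*t)]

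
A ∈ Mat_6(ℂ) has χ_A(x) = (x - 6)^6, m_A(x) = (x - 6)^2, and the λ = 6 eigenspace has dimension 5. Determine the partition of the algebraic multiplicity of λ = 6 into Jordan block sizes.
Block sizes for λ = 6: [2, 1, 1, 1, 1]

Step 1 — from the characteristic polynomial, algebraic multiplicity of λ = 6 is 6. From dim ker(A − (6)·I) = 5, there are exactly 5 Jordan blocks for λ = 6.
Step 2 — from the minimal polynomial, the factor (x − 6)^2 tells us the largest block for λ = 6 has size 2.
Step 3 — with total size 6, 5 blocks, and largest block 2, the block sizes (in nonincreasing order) are [2, 1, 1, 1, 1].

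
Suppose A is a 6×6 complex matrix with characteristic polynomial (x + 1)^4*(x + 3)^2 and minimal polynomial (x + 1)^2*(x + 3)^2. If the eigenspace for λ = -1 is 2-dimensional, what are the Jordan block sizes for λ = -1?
Block sizes for λ = -1: [2, 2]

Step 1 — from the characteristic polynomial, algebraic multiplicity of λ = -1 is 4. From dim ker(A − (-1)·I) = 2, there are exactly 2 Jordan blocks for λ = -1.
Step 2 — from the minimal polynomial, the factor (x + 1)^2 tells us the largest block for λ = -1 has size 2.
Step 3 — with total size 4, 2 blocks, and largest block 2, the block sizes (in nonincreasing order) are [2, 2].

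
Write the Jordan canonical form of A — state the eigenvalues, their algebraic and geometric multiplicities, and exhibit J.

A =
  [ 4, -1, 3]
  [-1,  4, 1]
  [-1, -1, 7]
J_3(5)

The characteristic polynomial is
  det(x·I − A) = x^3 - 15*x^2 + 75*x - 125 = (x - 5)^3

Eigenvalues and multiplicities (the geometric multiplicity of λ is n − rank(A − λI), which equals the number of Jordan blocks for λ):
  λ = 5: algebraic multiplicity = 3, geometric multiplicity = 1

Determining the block sizes for each eigenvalue:
  λ = 5: one block (gm = 1), so the single block has size am = 3 → block sizes [3]

Assembling the blocks gives a Jordan form
J =
  [5, 1, 0]
  [0, 5, 1]
  [0, 0, 5]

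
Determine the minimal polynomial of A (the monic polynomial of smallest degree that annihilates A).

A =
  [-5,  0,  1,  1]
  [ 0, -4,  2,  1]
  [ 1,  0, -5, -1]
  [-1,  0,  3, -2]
x^3 + 12*x^2 + 48*x + 64

The characteristic polynomial is χ_A(x) = (x + 4)^4, so the eigenvalues are known. The minimal polynomial is
  m_A(x) = Π_λ (x − λ)^{k_λ}
where k_λ is the size of the *largest* Jordan block for λ (equivalently, the smallest k with (A − λI)^k v = 0 for every generalised eigenvector v of λ).

  λ = -4: largest Jordan block has size 3, contributing (x + 4)^3

So m_A(x) = (x + 4)^3 = x^3 + 12*x^2 + 48*x + 64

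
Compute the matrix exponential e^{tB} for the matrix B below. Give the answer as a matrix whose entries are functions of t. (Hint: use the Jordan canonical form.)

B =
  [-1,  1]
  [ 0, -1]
e^{tB} =
  [exp(-t), t*exp(-t)]
  [0, exp(-t)]

Strategy: write B = P · J · P⁻¹ where J is a Jordan canonical form, so e^{tB} = P · e^{tJ} · P⁻¹, and e^{tJ} can be computed block-by-block.

B has Jordan form
J =
  [-1,  1]
  [ 0, -1]
(up to reordering of blocks).

Per-block formulas:
  For a 2×2 Jordan block J_2(-1): exp(t · J_2(-1)) = e^(-1t)·(I + t·N), where N is the 2×2 nilpotent shift.

After assembling e^{tJ} and conjugating by P, we get:

e^{tB} =
  [exp(-t), t*exp(-t)]
  [0, exp(-t)]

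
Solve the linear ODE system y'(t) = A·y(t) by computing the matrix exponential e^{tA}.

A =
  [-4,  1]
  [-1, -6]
e^{tA} =
  [t*exp(-5*t) + exp(-5*t), t*exp(-5*t)]
  [-t*exp(-5*t), -t*exp(-5*t) + exp(-5*t)]

Strategy: write A = P · J · P⁻¹ where J is a Jordan canonical form, so e^{tA} = P · e^{tJ} · P⁻¹, and e^{tJ} can be computed block-by-block.

A has Jordan form
J =
  [-5,  1]
  [ 0, -5]
(up to reordering of blocks).

Per-block formulas:
  For a 2×2 Jordan block J_2(-5): exp(t · J_2(-5)) = e^(-5t)·(I + t·N), where N is the 2×2 nilpotent shift.

After assembling e^{tJ} and conjugating by P, we get:

e^{tA} =
  [t*exp(-5*t) + exp(-5*t), t*exp(-5*t)]
  [-t*exp(-5*t), -t*exp(-5*t) + exp(-5*t)]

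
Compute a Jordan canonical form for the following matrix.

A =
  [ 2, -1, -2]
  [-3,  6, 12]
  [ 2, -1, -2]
J_1(0) ⊕ J_2(3)

The characteristic polynomial is
  det(x·I − A) = x^3 - 6*x^2 + 9*x = x*(x - 3)^2

Eigenvalues and multiplicities (the geometric multiplicity of λ is n − rank(A − λI), which equals the number of Jordan blocks for λ):
  λ = 0: algebraic multiplicity = 1, geometric multiplicity = 1
  λ = 3: algebraic multiplicity = 2, geometric multiplicity = 1

Determining the block sizes for each eigenvalue:
  λ = 0: one block (gm = 1), so the single block has size am = 1 → block sizes [1]
  λ = 3: one block (gm = 1), so the single block has size am = 2 → block sizes [2]

Assembling the blocks gives a Jordan form
J =
  [0, 0, 0]
  [0, 3, 1]
  [0, 0, 3]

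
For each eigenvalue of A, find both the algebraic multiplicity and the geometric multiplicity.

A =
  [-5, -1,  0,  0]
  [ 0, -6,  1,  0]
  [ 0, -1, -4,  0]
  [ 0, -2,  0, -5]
λ = -5: alg = 4, geom = 2

Step 1 — factor the characteristic polynomial to read off the algebraic multiplicities:
  χ_A(x) = (x + 5)^4

Step 2 — compute geometric multiplicities via the rank-nullity identity g(λ) = n − rank(A − λI):
  rank(A − (-5)·I) = 2, so dim ker(A − (-5)·I) = n − 2 = 2

Summary:
  λ = -5: algebraic multiplicity = 4, geometric multiplicity = 2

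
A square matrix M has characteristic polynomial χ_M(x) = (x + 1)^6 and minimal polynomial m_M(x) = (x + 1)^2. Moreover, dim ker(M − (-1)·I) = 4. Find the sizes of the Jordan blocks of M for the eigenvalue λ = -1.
Block sizes for λ = -1: [2, 2, 1, 1]

Step 1 — from the characteristic polynomial, algebraic multiplicity of λ = -1 is 6. From dim ker(M − (-1)·I) = 4, there are exactly 4 Jordan blocks for λ = -1.
Step 2 — from the minimal polynomial, the factor (x + 1)^2 tells us the largest block for λ = -1 has size 2.
Step 3 — with total size 6, 4 blocks, and largest block 2, the block sizes (in nonincreasing order) are [2, 2, 1, 1].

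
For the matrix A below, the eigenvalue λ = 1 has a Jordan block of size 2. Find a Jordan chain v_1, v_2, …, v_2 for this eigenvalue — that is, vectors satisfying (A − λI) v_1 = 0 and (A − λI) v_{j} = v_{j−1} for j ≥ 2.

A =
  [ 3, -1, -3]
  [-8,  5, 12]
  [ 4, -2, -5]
A Jordan chain for λ = 1 of length 2:
v_1 = (2, -8, 4)ᵀ
v_2 = (1, 0, 0)ᵀ

Let N = A − (1)·I. We want v_2 with N^2 v_2 = 0 but N^1 v_2 ≠ 0; then v_{j-1} := N · v_j for j = 2, …, 2.

Pick v_2 = (1, 0, 0)ᵀ.
Then v_1 = N · v_2 = (2, -8, 4)ᵀ.

Sanity check: (A − (1)·I) v_1 = (0, 0, 0)ᵀ = 0. ✓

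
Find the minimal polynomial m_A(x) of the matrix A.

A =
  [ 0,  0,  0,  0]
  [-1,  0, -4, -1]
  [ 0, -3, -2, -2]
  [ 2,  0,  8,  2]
x^3

The characteristic polynomial is χ_A(x) = x^4, so the eigenvalues are known. The minimal polynomial is
  m_A(x) = Π_λ (x − λ)^{k_λ}
where k_λ is the size of the *largest* Jordan block for λ (equivalently, the smallest k with (A − λI)^k v = 0 for every generalised eigenvector v of λ).

  λ = 0: largest Jordan block has size 3, contributing (x − 0)^3

So m_A(x) = x^3 = x^3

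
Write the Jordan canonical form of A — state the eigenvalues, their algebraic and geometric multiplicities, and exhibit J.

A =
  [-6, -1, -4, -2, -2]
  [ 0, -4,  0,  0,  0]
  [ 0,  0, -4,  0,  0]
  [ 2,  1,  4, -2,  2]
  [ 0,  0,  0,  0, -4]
J_2(-4) ⊕ J_1(-4) ⊕ J_1(-4) ⊕ J_1(-4)

The characteristic polynomial is
  det(x·I − A) = x^5 + 20*x^4 + 160*x^3 + 640*x^2 + 1280*x + 1024 = (x + 4)^5

Eigenvalues and multiplicities (the geometric multiplicity of λ is n − rank(A − λI), which equals the number of Jordan blocks for λ):
  λ = -4: algebraic multiplicity = 5, geometric multiplicity = 4

Determining the block sizes for each eigenvalue:
  λ = -4: 4 blocks summing to 5 forces exactly one block of size 2 and the rest size 1 → block sizes [2, 1, 1, 1]

Assembling the blocks gives a Jordan form
J =
  [-4,  1,  0,  0,  0]
  [ 0, -4,  0,  0,  0]
  [ 0,  0, -4,  0,  0]
  [ 0,  0,  0, -4,  0]
  [ 0,  0,  0,  0, -4]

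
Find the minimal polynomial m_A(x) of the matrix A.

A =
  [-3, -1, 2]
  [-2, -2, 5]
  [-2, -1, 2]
x^3 + 3*x^2 + 3*x + 1

The characteristic polynomial is χ_A(x) = (x + 1)^3, so the eigenvalues are known. The minimal polynomial is
  m_A(x) = Π_λ (x − λ)^{k_λ}
where k_λ is the size of the *largest* Jordan block for λ (equivalently, the smallest k with (A − λI)^k v = 0 for every generalised eigenvector v of λ).

  λ = -1: largest Jordan block has size 3, contributing (x + 1)^3

So m_A(x) = (x + 1)^3 = x^3 + 3*x^2 + 3*x + 1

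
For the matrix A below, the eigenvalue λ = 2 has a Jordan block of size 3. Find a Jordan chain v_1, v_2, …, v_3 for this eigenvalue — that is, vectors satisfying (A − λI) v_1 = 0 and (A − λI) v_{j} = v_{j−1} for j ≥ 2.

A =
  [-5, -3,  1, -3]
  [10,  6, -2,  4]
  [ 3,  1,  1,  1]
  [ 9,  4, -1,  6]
A Jordan chain for λ = 2 of length 3:
v_1 = (-5, 0, -5, 10)ᵀ
v_2 = (-7, 10, 3, 9)ᵀ
v_3 = (1, 0, 0, 0)ᵀ

Let N = A − (2)·I. We want v_3 with N^3 v_3 = 0 but N^2 v_3 ≠ 0; then v_{j-1} := N · v_j for j = 3, …, 2.

Pick v_3 = (1, 0, 0, 0)ᵀ.
Then v_2 = N · v_3 = (-7, 10, 3, 9)ᵀ.
Then v_1 = N · v_2 = (-5, 0, -5, 10)ᵀ.

Sanity check: (A − (2)·I) v_1 = (0, 0, 0, 0)ᵀ = 0. ✓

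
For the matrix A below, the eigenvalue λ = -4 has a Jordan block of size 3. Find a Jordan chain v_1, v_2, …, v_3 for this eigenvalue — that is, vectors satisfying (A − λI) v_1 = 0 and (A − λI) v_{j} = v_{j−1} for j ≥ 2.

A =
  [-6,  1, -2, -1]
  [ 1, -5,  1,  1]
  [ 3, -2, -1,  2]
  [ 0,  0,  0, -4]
A Jordan chain for λ = -4 of length 3:
v_1 = (-1, 0, 1, 0)ᵀ
v_2 = (-2, 1, 3, 0)ᵀ
v_3 = (1, 0, 0, 0)ᵀ

Let N = A − (-4)·I. We want v_3 with N^3 v_3 = 0 but N^2 v_3 ≠ 0; then v_{j-1} := N · v_j for j = 3, …, 2.

Pick v_3 = (1, 0, 0, 0)ᵀ.
Then v_2 = N · v_3 = (-2, 1, 3, 0)ᵀ.
Then v_1 = N · v_2 = (-1, 0, 1, 0)ᵀ.

Sanity check: (A − (-4)·I) v_1 = (0, 0, 0, 0)ᵀ = 0. ✓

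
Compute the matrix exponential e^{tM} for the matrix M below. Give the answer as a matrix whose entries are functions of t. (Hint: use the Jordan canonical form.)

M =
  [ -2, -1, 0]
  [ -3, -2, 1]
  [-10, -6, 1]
e^{tM} =
  [2*t^2*exp(-t) - t*exp(-t) + exp(-t), t^2*exp(-t) - t*exp(-t), -t^2*exp(-t)/2]
  [-2*t^2*exp(-t) - 3*t*exp(-t), -t^2*exp(-t) - t*exp(-t) + exp(-t), t^2*exp(-t)/2 + t*exp(-t)]
  [4*t^2*exp(-t) - 10*t*exp(-t), 2*t^2*exp(-t) - 6*t*exp(-t), -t^2*exp(-t) + 2*t*exp(-t) + exp(-t)]

Strategy: write M = P · J · P⁻¹ where J is a Jordan canonical form, so e^{tM} = P · e^{tJ} · P⁻¹, and e^{tJ} can be computed block-by-block.

M has Jordan form
J =
  [-1,  1,  0]
  [ 0, -1,  1]
  [ 0,  0, -1]
(up to reordering of blocks).

Per-block formulas:
  For a 3×3 Jordan block J_3(-1): exp(t · J_3(-1)) = e^(-1t)·(I + t·N + (t^2/2)·N^2), where N is the 3×3 nilpotent shift.

After assembling e^{tJ} and conjugating by P, we get:

e^{tM} =
  [2*t^2*exp(-t) - t*exp(-t) + exp(-t), t^2*exp(-t) - t*exp(-t), -t^2*exp(-t)/2]
  [-2*t^2*exp(-t) - 3*t*exp(-t), -t^2*exp(-t) - t*exp(-t) + exp(-t), t^2*exp(-t)/2 + t*exp(-t)]
  [4*t^2*exp(-t) - 10*t*exp(-t), 2*t^2*exp(-t) - 6*t*exp(-t), -t^2*exp(-t) + 2*t*exp(-t) + exp(-t)]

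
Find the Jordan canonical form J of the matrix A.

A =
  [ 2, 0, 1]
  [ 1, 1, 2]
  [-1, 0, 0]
J_3(1)

The characteristic polynomial is
  det(x·I − A) = x^3 - 3*x^2 + 3*x - 1 = (x - 1)^3

Eigenvalues and multiplicities (the geometric multiplicity of λ is n − rank(A − λI), which equals the number of Jordan blocks for λ):
  λ = 1: algebraic multiplicity = 3, geometric multiplicity = 1

Determining the block sizes for each eigenvalue:
  λ = 1: one block (gm = 1), so the single block has size am = 3 → block sizes [3]

Assembling the blocks gives a Jordan form
J =
  [1, 1, 0]
  [0, 1, 1]
  [0, 0, 1]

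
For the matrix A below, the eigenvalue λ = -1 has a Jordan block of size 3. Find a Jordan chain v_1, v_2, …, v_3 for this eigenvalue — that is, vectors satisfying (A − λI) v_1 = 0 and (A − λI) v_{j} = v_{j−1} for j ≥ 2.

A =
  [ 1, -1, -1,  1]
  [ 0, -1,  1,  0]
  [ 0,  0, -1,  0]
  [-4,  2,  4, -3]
A Jordan chain for λ = -1 of length 3:
v_1 = (1, 0, 0, -2)ᵀ
v_2 = (-1, 1, 0, 4)ᵀ
v_3 = (0, 0, 1, 0)ᵀ

Let N = A − (-1)·I. We want v_3 with N^3 v_3 = 0 but N^2 v_3 ≠ 0; then v_{j-1} := N · v_j for j = 3, …, 2.

Pick v_3 = (0, 0, 1, 0)ᵀ.
Then v_2 = N · v_3 = (-1, 1, 0, 4)ᵀ.
Then v_1 = N · v_2 = (1, 0, 0, -2)ᵀ.

Sanity check: (A − (-1)·I) v_1 = (0, 0, 0, 0)ᵀ = 0. ✓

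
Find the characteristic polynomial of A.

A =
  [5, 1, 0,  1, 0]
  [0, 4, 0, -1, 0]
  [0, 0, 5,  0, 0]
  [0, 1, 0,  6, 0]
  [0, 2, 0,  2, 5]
x^5 - 25*x^4 + 250*x^3 - 1250*x^2 + 3125*x - 3125

Expanding det(x·I − A) (e.g. by cofactor expansion or by noting that A is similar to its Jordan form J, which has the same characteristic polynomial as A) gives
  χ_A(x) = x^5 - 25*x^4 + 250*x^3 - 1250*x^2 + 3125*x - 3125
which factors as (x - 5)^5. The eigenvalues (with algebraic multiplicities) are λ = 5 with multiplicity 5.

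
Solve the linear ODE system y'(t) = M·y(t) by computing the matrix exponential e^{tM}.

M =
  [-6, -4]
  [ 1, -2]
e^{tM} =
  [-2*t*exp(-4*t) + exp(-4*t), -4*t*exp(-4*t)]
  [t*exp(-4*t), 2*t*exp(-4*t) + exp(-4*t)]

Strategy: write M = P · J · P⁻¹ where J is a Jordan canonical form, so e^{tM} = P · e^{tJ} · P⁻¹, and e^{tJ} can be computed block-by-block.

M has Jordan form
J =
  [-4,  1]
  [ 0, -4]
(up to reordering of blocks).

Per-block formulas:
  For a 2×2 Jordan block J_2(-4): exp(t · J_2(-4)) = e^(-4t)·(I + t·N), where N is the 2×2 nilpotent shift.

After assembling e^{tJ} and conjugating by P, we get:

e^{tM} =
  [-2*t*exp(-4*t) + exp(-4*t), -4*t*exp(-4*t)]
  [t*exp(-4*t), 2*t*exp(-4*t) + exp(-4*t)]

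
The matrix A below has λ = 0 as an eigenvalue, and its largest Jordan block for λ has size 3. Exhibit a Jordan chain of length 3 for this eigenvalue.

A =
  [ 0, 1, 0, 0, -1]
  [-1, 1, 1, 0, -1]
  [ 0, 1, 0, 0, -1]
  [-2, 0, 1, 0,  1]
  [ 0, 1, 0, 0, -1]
A Jordan chain for λ = 0 of length 3:
v_1 = (-1, -1, -1, 0, -1)ᵀ
v_2 = (0, -1, 0, -2, 0)ᵀ
v_3 = (1, 0, 0, 0, 0)ᵀ

Let N = A − (0)·I. We want v_3 with N^3 v_3 = 0 but N^2 v_3 ≠ 0; then v_{j-1} := N · v_j for j = 3, …, 2.

Pick v_3 = (1, 0, 0, 0, 0)ᵀ.
Then v_2 = N · v_3 = (0, -1, 0, -2, 0)ᵀ.
Then v_1 = N · v_2 = (-1, -1, -1, 0, -1)ᵀ.

Sanity check: (A − (0)·I) v_1 = (0, 0, 0, 0, 0)ᵀ = 0. ✓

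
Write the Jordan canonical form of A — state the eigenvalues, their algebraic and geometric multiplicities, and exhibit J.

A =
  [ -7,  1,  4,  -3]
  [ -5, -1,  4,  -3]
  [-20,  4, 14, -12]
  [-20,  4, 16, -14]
J_2(-2) ⊕ J_1(-2) ⊕ J_1(-2)

The characteristic polynomial is
  det(x·I − A) = x^4 + 8*x^3 + 24*x^2 + 32*x + 16 = (x + 2)^4

Eigenvalues and multiplicities (the geometric multiplicity of λ is n − rank(A − λI), which equals the number of Jordan blocks for λ):
  λ = -2: algebraic multiplicity = 4, geometric multiplicity = 3

Determining the block sizes for each eigenvalue:
  λ = -2: 3 blocks summing to 4 forces exactly one block of size 2 and the rest size 1 → block sizes [2, 1, 1]

Assembling the blocks gives a Jordan form
J =
  [-2,  1,  0,  0]
  [ 0, -2,  0,  0]
  [ 0,  0, -2,  0]
  [ 0,  0,  0, -2]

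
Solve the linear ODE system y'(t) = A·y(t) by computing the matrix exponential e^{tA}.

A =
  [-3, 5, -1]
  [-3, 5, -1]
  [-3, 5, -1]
e^{tA} =
  [4 - 3*exp(t), 5*exp(t) - 5, 1 - exp(t)]
  [3 - 3*exp(t), 5*exp(t) - 4, 1 - exp(t)]
  [3 - 3*exp(t), 5*exp(t) - 5, 2 - exp(t)]

Strategy: write A = P · J · P⁻¹ where J is a Jordan canonical form, so e^{tA} = P · e^{tJ} · P⁻¹, and e^{tJ} can be computed block-by-block.

A has Jordan form
J =
  [0, 0, 0]
  [0, 0, 0]
  [0, 0, 1]
(up to reordering of blocks).

Per-block formulas:
  For a 1×1 block at λ = 0: exp(t · [0]) = [e^(0t)].
  For a 1×1 block at λ = 1: exp(t · [1]) = [e^(1t)].

After assembling e^{tJ} and conjugating by P, we get:

e^{tA} =
  [4 - 3*exp(t), 5*exp(t) - 5, 1 - exp(t)]
  [3 - 3*exp(t), 5*exp(t) - 4, 1 - exp(t)]
  [3 - 3*exp(t), 5*exp(t) - 5, 2 - exp(t)]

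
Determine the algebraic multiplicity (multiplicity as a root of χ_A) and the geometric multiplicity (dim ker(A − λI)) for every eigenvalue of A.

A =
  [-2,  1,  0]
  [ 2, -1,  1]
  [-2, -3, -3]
λ = -2: alg = 3, geom = 1

Step 1 — factor the characteristic polynomial to read off the algebraic multiplicities:
  χ_A(x) = (x + 2)^3

Step 2 — compute geometric multiplicities via the rank-nullity identity g(λ) = n − rank(A − λI):
  rank(A − (-2)·I) = 2, so dim ker(A − (-2)·I) = n − 2 = 1

Summary:
  λ = -2: algebraic multiplicity = 3, geometric multiplicity = 1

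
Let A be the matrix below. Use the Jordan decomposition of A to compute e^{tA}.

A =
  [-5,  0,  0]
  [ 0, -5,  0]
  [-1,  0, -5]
e^{tA} =
  [exp(-5*t), 0, 0]
  [0, exp(-5*t), 0]
  [-t*exp(-5*t), 0, exp(-5*t)]

Strategy: write A = P · J · P⁻¹ where J is a Jordan canonical form, so e^{tA} = P · e^{tJ} · P⁻¹, and e^{tJ} can be computed block-by-block.

A has Jordan form
J =
  [-5,  1,  0]
  [ 0, -5,  0]
  [ 0,  0, -5]
(up to reordering of blocks).

Per-block formulas:
  For a 2×2 Jordan block J_2(-5): exp(t · J_2(-5)) = e^(-5t)·(I + t·N), where N is the 2×2 nilpotent shift.
  For a 1×1 block at λ = -5: exp(t · [-5]) = [e^(-5t)].

After assembling e^{tJ} and conjugating by P, we get:

e^{tA} =
  [exp(-5*t), 0, 0]
  [0, exp(-5*t), 0]
  [-t*exp(-5*t), 0, exp(-5*t)]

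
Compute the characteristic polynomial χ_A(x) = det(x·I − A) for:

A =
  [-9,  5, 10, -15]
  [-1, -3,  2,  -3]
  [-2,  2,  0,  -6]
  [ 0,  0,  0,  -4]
x^4 + 16*x^3 + 96*x^2 + 256*x + 256

Expanding det(x·I − A) (e.g. by cofactor expansion or by noting that A is similar to its Jordan form J, which has the same characteristic polynomial as A) gives
  χ_A(x) = x^4 + 16*x^3 + 96*x^2 + 256*x + 256
which factors as (x + 4)^4. The eigenvalues (with algebraic multiplicities) are λ = -4 with multiplicity 4.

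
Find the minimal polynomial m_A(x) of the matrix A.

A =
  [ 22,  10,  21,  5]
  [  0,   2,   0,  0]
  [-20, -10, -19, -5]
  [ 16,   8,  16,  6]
x^3 - 9*x^2 + 20*x - 12

The characteristic polynomial is χ_A(x) = (x - 6)*(x - 2)^2*(x - 1), so the eigenvalues are known. The minimal polynomial is
  m_A(x) = Π_λ (x − λ)^{k_λ}
where k_λ is the size of the *largest* Jordan block for λ (equivalently, the smallest k with (A − λI)^k v = 0 for every generalised eigenvector v of λ).

  λ = 1: largest Jordan block has size 1, contributing (x − 1)
  λ = 2: largest Jordan block has size 1, contributing (x − 2)
  λ = 6: largest Jordan block has size 1, contributing (x − 6)

So m_A(x) = (x - 6)*(x - 2)*(x - 1) = x^3 - 9*x^2 + 20*x - 12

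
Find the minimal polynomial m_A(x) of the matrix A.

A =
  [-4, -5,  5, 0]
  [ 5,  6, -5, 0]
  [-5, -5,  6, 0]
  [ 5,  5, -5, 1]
x^2 - 7*x + 6

The characteristic polynomial is χ_A(x) = (x - 6)*(x - 1)^3, so the eigenvalues are known. The minimal polynomial is
  m_A(x) = Π_λ (x − λ)^{k_λ}
where k_λ is the size of the *largest* Jordan block for λ (equivalently, the smallest k with (A − λI)^k v = 0 for every generalised eigenvector v of λ).

  λ = 1: largest Jordan block has size 1, contributing (x − 1)
  λ = 6: largest Jordan block has size 1, contributing (x − 6)

So m_A(x) = (x - 6)*(x - 1) = x^2 - 7*x + 6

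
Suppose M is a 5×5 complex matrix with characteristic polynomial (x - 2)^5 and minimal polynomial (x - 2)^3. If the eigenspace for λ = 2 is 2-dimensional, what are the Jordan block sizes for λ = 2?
Block sizes for λ = 2: [3, 2]

Step 1 — from the characteristic polynomial, algebraic multiplicity of λ = 2 is 5. From dim ker(M − (2)·I) = 2, there are exactly 2 Jordan blocks for λ = 2.
Step 2 — from the minimal polynomial, the factor (x − 2)^3 tells us the largest block for λ = 2 has size 3.
Step 3 — with total size 5, 2 blocks, and largest block 3, the block sizes (in nonincreasing order) are [3, 2].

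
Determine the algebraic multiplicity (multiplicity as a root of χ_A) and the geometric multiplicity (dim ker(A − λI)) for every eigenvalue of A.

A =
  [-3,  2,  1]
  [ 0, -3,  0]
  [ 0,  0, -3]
λ = -3: alg = 3, geom = 2

Step 1 — factor the characteristic polynomial to read off the algebraic multiplicities:
  χ_A(x) = (x + 3)^3

Step 2 — compute geometric multiplicities via the rank-nullity identity g(λ) = n − rank(A − λI):
  rank(A − (-3)·I) = 1, so dim ker(A − (-3)·I) = n − 1 = 2

Summary:
  λ = -3: algebraic multiplicity = 3, geometric multiplicity = 2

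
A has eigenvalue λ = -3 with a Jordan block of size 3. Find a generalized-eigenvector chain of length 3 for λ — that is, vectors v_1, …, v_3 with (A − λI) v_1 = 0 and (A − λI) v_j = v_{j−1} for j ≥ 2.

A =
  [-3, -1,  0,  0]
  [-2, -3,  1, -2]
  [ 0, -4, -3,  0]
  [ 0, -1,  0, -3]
A Jordan chain for λ = -3 of length 3:
v_1 = (2, 0, 8, 2)ᵀ
v_2 = (0, -2, 0, 0)ᵀ
v_3 = (1, 0, 0, 0)ᵀ

Let N = A − (-3)·I. We want v_3 with N^3 v_3 = 0 but N^2 v_3 ≠ 0; then v_{j-1} := N · v_j for j = 3, …, 2.

Pick v_3 = (1, 0, 0, 0)ᵀ.
Then v_2 = N · v_3 = (0, -2, 0, 0)ᵀ.
Then v_1 = N · v_2 = (2, 0, 8, 2)ᵀ.

Sanity check: (A − (-3)·I) v_1 = (0, 0, 0, 0)ᵀ = 0. ✓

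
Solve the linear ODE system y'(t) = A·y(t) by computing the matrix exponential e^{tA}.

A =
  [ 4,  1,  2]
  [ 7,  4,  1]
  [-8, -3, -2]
e^{tA} =
  [-5*t^2*exp(2*t)/2 + 2*t*exp(2*t) + exp(2*t), -t^2*exp(2*t) + t*exp(2*t), -3*t^2*exp(2*t)/2 + 2*t*exp(2*t)]
  [10*t^2*exp(2*t) + 7*t*exp(2*t), 4*t^2*exp(2*t) + 2*t*exp(2*t) + exp(2*t), 6*t^2*exp(2*t) + t*exp(2*t)]
  [-5*t^2*exp(2*t)/2 - 8*t*exp(2*t), -t^2*exp(2*t) - 3*t*exp(2*t), -3*t^2*exp(2*t)/2 - 4*t*exp(2*t) + exp(2*t)]

Strategy: write A = P · J · P⁻¹ where J is a Jordan canonical form, so e^{tA} = P · e^{tJ} · P⁻¹, and e^{tJ} can be computed block-by-block.

A has Jordan form
J =
  [2, 1, 0]
  [0, 2, 1]
  [0, 0, 2]
(up to reordering of blocks).

Per-block formulas:
  For a 3×3 Jordan block J_3(2): exp(t · J_3(2)) = e^(2t)·(I + t·N + (t^2/2)·N^2), where N is the 3×3 nilpotent shift.

After assembling e^{tJ} and conjugating by P, we get:

e^{tA} =
  [-5*t^2*exp(2*t)/2 + 2*t*exp(2*t) + exp(2*t), -t^2*exp(2*t) + t*exp(2*t), -3*t^2*exp(2*t)/2 + 2*t*exp(2*t)]
  [10*t^2*exp(2*t) + 7*t*exp(2*t), 4*t^2*exp(2*t) + 2*t*exp(2*t) + exp(2*t), 6*t^2*exp(2*t) + t*exp(2*t)]
  [-5*t^2*exp(2*t)/2 - 8*t*exp(2*t), -t^2*exp(2*t) - 3*t*exp(2*t), -3*t^2*exp(2*t)/2 - 4*t*exp(2*t) + exp(2*t)]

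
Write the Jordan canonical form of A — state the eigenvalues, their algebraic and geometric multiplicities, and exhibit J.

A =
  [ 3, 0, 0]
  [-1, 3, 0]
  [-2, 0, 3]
J_2(3) ⊕ J_1(3)

The characteristic polynomial is
  det(x·I − A) = x^3 - 9*x^2 + 27*x - 27 = (x - 3)^3

Eigenvalues and multiplicities (the geometric multiplicity of λ is n − rank(A − λI), which equals the number of Jordan blocks for λ):
  λ = 3: algebraic multiplicity = 3, geometric multiplicity = 2

Determining the block sizes for each eigenvalue:
  λ = 3: 2 blocks summing to 3 forces exactly one block of size 2 and the rest size 1 → block sizes [2, 1]

Assembling the blocks gives a Jordan form
J =
  [3, 1, 0]
  [0, 3, 0]
  [0, 0, 3]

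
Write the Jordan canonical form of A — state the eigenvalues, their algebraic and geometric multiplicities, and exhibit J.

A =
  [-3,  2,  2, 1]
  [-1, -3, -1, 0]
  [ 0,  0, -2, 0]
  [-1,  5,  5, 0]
J_3(-2) ⊕ J_1(-2)

The characteristic polynomial is
  det(x·I − A) = x^4 + 8*x^3 + 24*x^2 + 32*x + 16 = (x + 2)^4

Eigenvalues and multiplicities (the geometric multiplicity of λ is n − rank(A − λI), which equals the number of Jordan blocks for λ):
  λ = -2: algebraic multiplicity = 4, geometric multiplicity = 2

Determining the block sizes for each eigenvalue:
  λ = -2: with am = 4 and gm = 2, the partition is not yet determined (e.g. several partitions of 4 into 2 parts exist). Let N = A − (-2)·I. Computing rank(N^1) = 2, rank(N^2) = 1, rank(N^3) = 0; the number of blocks of size ≥ j is rank(N^{j−1}) − rank(N^j), giving [2, 1, 1]. So we have 1 block(s) of size 3, 1 block(s) of size 1 → block sizes [3, 1]

Assembling the blocks gives a Jordan form
J =
  [-2,  1,  0,  0]
  [ 0, -2,  1,  0]
  [ 0,  0, -2,  0]
  [ 0,  0,  0, -2]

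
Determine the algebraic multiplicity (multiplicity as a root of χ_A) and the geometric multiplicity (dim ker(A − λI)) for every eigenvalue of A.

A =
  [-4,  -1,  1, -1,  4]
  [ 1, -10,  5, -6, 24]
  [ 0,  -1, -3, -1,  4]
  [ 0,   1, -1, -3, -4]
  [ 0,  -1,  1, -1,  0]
λ = -4: alg = 5, geom = 3

Step 1 — factor the characteristic polynomial to read off the algebraic multiplicities:
  χ_A(x) = (x + 4)^5

Step 2 — compute geometric multiplicities via the rank-nullity identity g(λ) = n − rank(A − λI):
  rank(A − (-4)·I) = 2, so dim ker(A − (-4)·I) = n − 2 = 3

Summary:
  λ = -4: algebraic multiplicity = 5, geometric multiplicity = 3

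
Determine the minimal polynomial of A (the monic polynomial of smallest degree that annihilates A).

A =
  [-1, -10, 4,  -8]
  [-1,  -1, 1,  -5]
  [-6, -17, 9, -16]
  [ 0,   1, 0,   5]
x^3 - 9*x^2 + 27*x - 27

The characteristic polynomial is χ_A(x) = (x - 3)^4, so the eigenvalues are known. The minimal polynomial is
  m_A(x) = Π_λ (x − λ)^{k_λ}
where k_λ is the size of the *largest* Jordan block for λ (equivalently, the smallest k with (A − λI)^k v = 0 for every generalised eigenvector v of λ).

  λ = 3: largest Jordan block has size 3, contributing (x − 3)^3

So m_A(x) = (x - 3)^3 = x^3 - 9*x^2 + 27*x - 27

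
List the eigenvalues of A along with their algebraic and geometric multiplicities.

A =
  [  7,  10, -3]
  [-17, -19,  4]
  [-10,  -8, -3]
λ = -5: alg = 3, geom = 1

Step 1 — factor the characteristic polynomial to read off the algebraic multiplicities:
  χ_A(x) = (x + 5)^3

Step 2 — compute geometric multiplicities via the rank-nullity identity g(λ) = n − rank(A − λI):
  rank(A − (-5)·I) = 2, so dim ker(A − (-5)·I) = n − 2 = 1

Summary:
  λ = -5: algebraic multiplicity = 3, geometric multiplicity = 1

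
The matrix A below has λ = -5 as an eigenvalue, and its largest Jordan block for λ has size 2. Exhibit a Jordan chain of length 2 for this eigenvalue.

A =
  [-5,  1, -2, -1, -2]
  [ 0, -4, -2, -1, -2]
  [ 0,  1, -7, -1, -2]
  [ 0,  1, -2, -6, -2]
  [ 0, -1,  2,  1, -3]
A Jordan chain for λ = -5 of length 2:
v_1 = (1, 1, 1, 1, -1)ᵀ
v_2 = (0, 1, 0, 0, 0)ᵀ

Let N = A − (-5)·I. We want v_2 with N^2 v_2 = 0 but N^1 v_2 ≠ 0; then v_{j-1} := N · v_j for j = 2, …, 2.

Pick v_2 = (0, 1, 0, 0, 0)ᵀ.
Then v_1 = N · v_2 = (1, 1, 1, 1, -1)ᵀ.

Sanity check: (A − (-5)·I) v_1 = (0, 0, 0, 0, 0)ᵀ = 0. ✓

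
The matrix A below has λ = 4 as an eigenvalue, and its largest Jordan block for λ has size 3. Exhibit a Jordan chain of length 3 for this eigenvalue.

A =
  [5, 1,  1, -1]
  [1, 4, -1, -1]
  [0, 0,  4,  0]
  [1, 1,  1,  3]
A Jordan chain for λ = 4 of length 3:
v_1 = (1, 0, 0, 1)ᵀ
v_2 = (1, 1, 0, 1)ᵀ
v_3 = (1, 0, 0, 0)ᵀ

Let N = A − (4)·I. We want v_3 with N^3 v_3 = 0 but N^2 v_3 ≠ 0; then v_{j-1} := N · v_j for j = 3, …, 2.

Pick v_3 = (1, 0, 0, 0)ᵀ.
Then v_2 = N · v_3 = (1, 1, 0, 1)ᵀ.
Then v_1 = N · v_2 = (1, 0, 0, 1)ᵀ.

Sanity check: (A − (4)·I) v_1 = (0, 0, 0, 0)ᵀ = 0. ✓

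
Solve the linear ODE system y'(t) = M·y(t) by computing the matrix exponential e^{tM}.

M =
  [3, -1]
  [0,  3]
e^{tM} =
  [exp(3*t), -t*exp(3*t)]
  [0, exp(3*t)]

Strategy: write M = P · J · P⁻¹ where J is a Jordan canonical form, so e^{tM} = P · e^{tJ} · P⁻¹, and e^{tJ} can be computed block-by-block.

M has Jordan form
J =
  [3, 1]
  [0, 3]
(up to reordering of blocks).

Per-block formulas:
  For a 2×2 Jordan block J_2(3): exp(t · J_2(3)) = e^(3t)·(I + t·N), where N is the 2×2 nilpotent shift.

After assembling e^{tJ} and conjugating by P, we get:

e^{tM} =
  [exp(3*t), -t*exp(3*t)]
  [0, exp(3*t)]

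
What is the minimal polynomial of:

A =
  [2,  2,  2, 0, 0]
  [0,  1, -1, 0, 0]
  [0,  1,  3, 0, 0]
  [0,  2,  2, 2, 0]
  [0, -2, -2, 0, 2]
x^2 - 4*x + 4

The characteristic polynomial is χ_A(x) = (x - 2)^5, so the eigenvalues are known. The minimal polynomial is
  m_A(x) = Π_λ (x − λ)^{k_λ}
where k_λ is the size of the *largest* Jordan block for λ (equivalently, the smallest k with (A − λI)^k v = 0 for every generalised eigenvector v of λ).

  λ = 2: largest Jordan block has size 2, contributing (x − 2)^2

So m_A(x) = (x - 2)^2 = x^2 - 4*x + 4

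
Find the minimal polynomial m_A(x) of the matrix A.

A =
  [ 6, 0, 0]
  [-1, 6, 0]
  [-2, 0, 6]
x^2 - 12*x + 36

The characteristic polynomial is χ_A(x) = (x - 6)^3, so the eigenvalues are known. The minimal polynomial is
  m_A(x) = Π_λ (x − λ)^{k_λ}
where k_λ is the size of the *largest* Jordan block for λ (equivalently, the smallest k with (A − λI)^k v = 0 for every generalised eigenvector v of λ).

  λ = 6: largest Jordan block has size 2, contributing (x − 6)^2

So m_A(x) = (x - 6)^2 = x^2 - 12*x + 36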